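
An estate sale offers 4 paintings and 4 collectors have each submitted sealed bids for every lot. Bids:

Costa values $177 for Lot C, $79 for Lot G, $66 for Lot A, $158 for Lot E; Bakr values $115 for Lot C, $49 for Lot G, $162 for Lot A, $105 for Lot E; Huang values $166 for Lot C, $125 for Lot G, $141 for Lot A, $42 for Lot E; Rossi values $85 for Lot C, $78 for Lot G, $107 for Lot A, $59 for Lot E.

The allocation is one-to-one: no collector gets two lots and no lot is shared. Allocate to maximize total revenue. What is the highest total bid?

Max total: $564

Optimal: Costa→Lot E ($158), Bakr→Lot A ($162), Huang→Lot C ($166), Rossi→Lot G ($78) — total 158+162+166+78 = $564.
Every other assignment is strictly worse.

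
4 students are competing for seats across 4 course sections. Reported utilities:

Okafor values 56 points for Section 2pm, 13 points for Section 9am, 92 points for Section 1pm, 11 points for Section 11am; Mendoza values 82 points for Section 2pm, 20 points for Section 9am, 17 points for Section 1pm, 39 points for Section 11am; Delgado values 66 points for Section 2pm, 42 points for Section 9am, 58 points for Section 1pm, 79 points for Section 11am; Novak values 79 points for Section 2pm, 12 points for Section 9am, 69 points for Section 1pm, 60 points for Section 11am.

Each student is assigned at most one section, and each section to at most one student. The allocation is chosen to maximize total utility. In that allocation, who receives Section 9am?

Optimal: Okafor→Section 1pm (92 points), Mendoza→Section 2pm (82 points), Delgado→Section 9am (42 points), Novak→Section 11am (60 points) — total 92+82+42+60 = 276 points.
Row-greedy (each student in turn takes its best remaining section) gives 265 points, worse by 11.
Swapping Novak↔Okafor (Novak→Section 1pm 69 points, Okafor→Section 11am 11 points) loses 72.
Delgado's own top section is Section 11am (79 points), but forcing Delgado→Section 11am and reassigning the rest optimally gives only 270 points — worse by 6.

Delgado receives Section 9am.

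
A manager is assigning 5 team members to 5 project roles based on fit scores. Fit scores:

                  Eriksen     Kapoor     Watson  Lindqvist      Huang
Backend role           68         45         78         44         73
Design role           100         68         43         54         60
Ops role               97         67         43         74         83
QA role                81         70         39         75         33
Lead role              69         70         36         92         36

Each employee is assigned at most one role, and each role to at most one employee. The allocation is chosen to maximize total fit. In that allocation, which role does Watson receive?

Watson receives Backend role.

Optimal: Eriksen→Design role (100 pts), Kapoor→QA role (70 pts), Watson→Backend role (78 pts), Lindqvist→Lead role (92 pts), Huang→Ops role (83 pts) — total 100+70+78+92+83 = 423 pts.
Next-best assignment: Eriksen→Design role, Kapoor→Lead role, Watson→Backend role, Lindqvist→QA role, Huang→Ops role = 406 pts.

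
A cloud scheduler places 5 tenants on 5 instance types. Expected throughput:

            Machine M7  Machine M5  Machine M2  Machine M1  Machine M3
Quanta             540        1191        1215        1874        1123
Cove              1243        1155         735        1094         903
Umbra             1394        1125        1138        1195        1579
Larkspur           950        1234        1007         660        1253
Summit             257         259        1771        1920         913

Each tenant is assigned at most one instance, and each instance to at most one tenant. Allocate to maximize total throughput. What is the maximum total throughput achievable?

Maximum total: 7701 ops/s

Optimal: Quanta→Machine M1 (1874 ops/s), Cove→Machine M7 (1243 ops/s), Umbra→Machine M3 (1579 ops/s), Larkspur→Machine M5 (1234 ops/s), Summit→Machine M2 (1771 ops/s) — total 1874+1243+1579+1234+1771 = 7701 ops/s.
Column-greedy (each instance in turn goes to its best remaining tenant) gives 7176 ops/s, worse by 525.
Next-best assignment: Quanta→Machine M1, Cove→Machine M5, Umbra→Machine M7, Larkspur→Machine M3, Summit→Machine M2 = 7447 ops/s.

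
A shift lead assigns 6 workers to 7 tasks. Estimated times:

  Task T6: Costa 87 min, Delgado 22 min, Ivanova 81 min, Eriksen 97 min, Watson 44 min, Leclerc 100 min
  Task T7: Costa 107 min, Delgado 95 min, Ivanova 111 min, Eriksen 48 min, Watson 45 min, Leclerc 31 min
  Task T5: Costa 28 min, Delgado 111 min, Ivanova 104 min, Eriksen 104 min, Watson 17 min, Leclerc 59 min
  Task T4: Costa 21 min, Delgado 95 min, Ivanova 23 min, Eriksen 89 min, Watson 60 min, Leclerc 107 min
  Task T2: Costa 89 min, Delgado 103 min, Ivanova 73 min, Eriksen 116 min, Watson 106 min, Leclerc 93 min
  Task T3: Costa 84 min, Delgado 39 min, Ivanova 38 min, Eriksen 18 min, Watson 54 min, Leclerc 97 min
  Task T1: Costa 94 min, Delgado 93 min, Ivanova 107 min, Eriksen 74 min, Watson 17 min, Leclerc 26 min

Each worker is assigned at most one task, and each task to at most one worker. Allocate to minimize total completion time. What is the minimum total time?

This is the linear assignment problem.
Optimal: Costa→Task T5 (28 min), Delgado→Task T6 (22 min), Ivanova→Task T4 (23 min), Eriksen→Task T3 (18 min), Watson→Task T1 (17 min), Leclerc→Task T7 (31 min) — total 28+22+23+18+17+31 = 139 min.
Row-greedy (each worker in turn takes its cheapest remaining task) gives 172 min, worse by 33.

Min total: 139 min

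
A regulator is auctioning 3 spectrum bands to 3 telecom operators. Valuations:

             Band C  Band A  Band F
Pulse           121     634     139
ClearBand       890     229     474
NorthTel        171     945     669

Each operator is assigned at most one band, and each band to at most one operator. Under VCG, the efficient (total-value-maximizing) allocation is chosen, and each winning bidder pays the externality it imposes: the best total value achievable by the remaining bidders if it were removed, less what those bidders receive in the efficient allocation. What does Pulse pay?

Efficient allocation: Pulse→Band A ($634M), ClearBand→Band C ($890M), NorthTel→Band F ($669M); total welfare W = $2193M.
Pulse receives Band A at value $634M, so the others get W − 634 = $1559M.
Without Pulse: best allocation of the remaining 2 bidders over all 3 bands is ClearBand→Band C ($890M), NorthTel→Band A ($945M), total $1835M.
VCG payment = (others' best without Pulse) − (others' welfare with Pulse) = 1835 − 1559 = $276M.

Pulse pays $276M.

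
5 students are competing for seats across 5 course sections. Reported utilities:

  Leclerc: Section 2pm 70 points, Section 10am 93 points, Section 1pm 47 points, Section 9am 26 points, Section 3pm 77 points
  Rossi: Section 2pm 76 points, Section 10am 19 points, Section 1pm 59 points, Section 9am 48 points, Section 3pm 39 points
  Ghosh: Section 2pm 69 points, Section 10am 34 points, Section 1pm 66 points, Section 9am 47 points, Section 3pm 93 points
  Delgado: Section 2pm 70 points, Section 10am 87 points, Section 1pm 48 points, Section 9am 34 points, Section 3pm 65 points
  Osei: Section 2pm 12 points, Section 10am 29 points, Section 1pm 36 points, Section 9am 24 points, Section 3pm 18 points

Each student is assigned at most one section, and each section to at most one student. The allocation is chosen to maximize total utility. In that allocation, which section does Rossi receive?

Rossi receives Section 9am.

This is a one-to-one assignment (maximum-weight bipartite matching).
Optimal: Leclerc→Section 10am (93 points), Rossi→Section 9am (48 points), Ghosh→Section 3pm (93 points), Delgado→Section 2pm (70 points), Osei→Section 1pm (36 points) — total 93+48+93+70+36 = 340 points.
No other one-to-one assignment exceeds 340 points.
Rossi's own top section is Section 2pm (76 points), but forcing Rossi→Section 2pm and reassigning the rest optimally gives only 334 points — worse by 6.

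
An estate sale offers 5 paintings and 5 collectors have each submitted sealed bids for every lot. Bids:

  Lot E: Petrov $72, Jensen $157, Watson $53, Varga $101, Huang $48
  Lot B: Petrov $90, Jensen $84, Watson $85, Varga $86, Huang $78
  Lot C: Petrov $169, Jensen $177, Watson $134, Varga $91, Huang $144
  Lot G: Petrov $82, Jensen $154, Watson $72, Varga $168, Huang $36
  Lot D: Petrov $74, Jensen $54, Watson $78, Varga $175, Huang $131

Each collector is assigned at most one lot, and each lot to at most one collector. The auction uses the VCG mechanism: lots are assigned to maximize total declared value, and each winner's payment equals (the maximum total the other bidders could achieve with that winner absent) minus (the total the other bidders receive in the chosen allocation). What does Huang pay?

Efficient allocation: Petrov→Lot C ($169), Jensen→Lot E ($157), Watson→Lot B ($85), Varga→Lot G ($168), Huang→Lot D ($131); total welfare W = $710.
Huang receives Lot D at value $131, so the others get W − 131 = $579.
Without Huang: best allocation of the remaining 4 bidders over all 5 lots is Petrov→Lot C ($169), Jensen→Lot E ($157), Watson→Lot B ($85), Varga→Lot D ($175), total $586.
VCG payment = (others' best without Huang) − (others' welfare with Huang) = 586 − 579 = $7.

Huang pays $7.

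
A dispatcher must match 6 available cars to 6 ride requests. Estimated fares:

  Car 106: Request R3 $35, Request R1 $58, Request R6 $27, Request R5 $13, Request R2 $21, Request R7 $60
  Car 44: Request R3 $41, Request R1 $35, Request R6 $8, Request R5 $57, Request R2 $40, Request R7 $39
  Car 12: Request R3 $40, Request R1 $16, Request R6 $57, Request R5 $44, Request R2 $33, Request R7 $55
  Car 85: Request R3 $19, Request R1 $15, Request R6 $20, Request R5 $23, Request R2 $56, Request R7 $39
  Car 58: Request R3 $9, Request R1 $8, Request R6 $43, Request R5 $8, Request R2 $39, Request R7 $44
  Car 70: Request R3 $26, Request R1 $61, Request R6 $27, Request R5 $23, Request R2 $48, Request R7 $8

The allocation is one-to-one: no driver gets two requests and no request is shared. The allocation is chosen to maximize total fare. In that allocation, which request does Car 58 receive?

Optimal: Car 106→Request R7 ($60), Car 44→Request R5 ($57), Car 12→Request R3 ($40), Car 85→Request R2 ($56), Car 58→Request R6 ($43), Car 70→Request R1 ($61) — total 60+57+40+56+43+61 = $317.
Max-entry greedy (repeatedly take the single best remaining cell) gives $300, worse by 17.
Next-best assignment: Car 106→Request R3, Car 44→Request R5, Car 12→Request R6, Car 85→Request R2, Car 58→Request R7, Car 70→Request R1 = $310.
No other one-to-one assignment exceeds $317.
Car 58's own top request is Request R7 ($44), but forcing Car 58→Request R7 and reassigning the rest optimally gives only $310 — worse by 7.

Car 58 receives Request R6.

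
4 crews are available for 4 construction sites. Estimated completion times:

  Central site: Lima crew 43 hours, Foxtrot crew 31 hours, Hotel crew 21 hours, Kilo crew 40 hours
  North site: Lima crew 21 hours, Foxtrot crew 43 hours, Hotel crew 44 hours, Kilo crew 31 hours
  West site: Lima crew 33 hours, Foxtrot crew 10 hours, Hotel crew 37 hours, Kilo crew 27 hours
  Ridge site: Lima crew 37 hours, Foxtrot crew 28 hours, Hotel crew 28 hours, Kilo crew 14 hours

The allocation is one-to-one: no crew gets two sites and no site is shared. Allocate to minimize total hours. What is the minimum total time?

This is the linear assignment problem.
Optimal: Lima crew→North site (21 hours), Foxtrot crew→West site (10 hours), Hotel crew→Central site (21 hours), Kilo crew→Ridge site (14 hours) — total 21+10+21+14 = 66 hours.
Swapping Foxtrot crew↔Lima crew (Foxtrot crew→North site 43 hours, Lima crew→West site 33 hours) adds 45.

Min total: 66 hours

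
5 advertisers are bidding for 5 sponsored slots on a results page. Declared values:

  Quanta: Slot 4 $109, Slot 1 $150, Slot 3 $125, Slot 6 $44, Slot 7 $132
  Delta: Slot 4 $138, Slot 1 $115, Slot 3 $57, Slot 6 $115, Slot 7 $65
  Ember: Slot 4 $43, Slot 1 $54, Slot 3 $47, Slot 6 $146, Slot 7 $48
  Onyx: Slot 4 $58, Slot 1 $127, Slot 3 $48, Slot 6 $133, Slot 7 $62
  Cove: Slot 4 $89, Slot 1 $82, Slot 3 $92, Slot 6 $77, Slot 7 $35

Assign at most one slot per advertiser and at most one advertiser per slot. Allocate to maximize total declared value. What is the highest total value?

Maximum total: $635

Optimal: Quanta→Slot 7 ($132), Delta→Slot 4 ($138), Ember→Slot 6 ($146), Onyx→Slot 1 ($127), Cove→Slot 3 ($92) — total 132+138+146+127+92 = $635.
Column-greedy (each slot in turn goes to its best remaining advertiser) gives $588, worse by 47.
Every other assignment is strictly worse.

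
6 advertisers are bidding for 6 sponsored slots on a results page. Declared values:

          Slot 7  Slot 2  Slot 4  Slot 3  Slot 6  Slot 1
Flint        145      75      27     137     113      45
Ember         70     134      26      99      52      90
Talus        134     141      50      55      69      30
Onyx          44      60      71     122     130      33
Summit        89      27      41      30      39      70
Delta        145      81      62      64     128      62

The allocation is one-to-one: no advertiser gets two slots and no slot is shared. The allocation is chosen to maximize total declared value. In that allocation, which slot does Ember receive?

Treat this as an assignment problem: match each advertiser to one slot.
Optimal: Flint→Slot 3 ($137), Ember→Slot 1 ($90), Talus→Slot 2 ($141), Onyx→Slot 6 ($130), Summit→Slot 4 ($41), Delta→Slot 7 ($145) — total 137+90+141+130+41+145 = $684.
Column-greedy (each slot in turn goes to its best remaining advertiser) gives $654, worse by 30.
Next-best assignment: Flint→Slot 3, Ember→Slot 2, Talus→Slot 7, Onyx→Slot 4, Summit→Slot 1, Delta→Slot 6 = $674.
Ember's own top slot is Slot 2 ($134), but forcing Ember→Slot 2 and reassigning the rest optimally gives only $674 — worse by 10.

Ember receives Slot 1.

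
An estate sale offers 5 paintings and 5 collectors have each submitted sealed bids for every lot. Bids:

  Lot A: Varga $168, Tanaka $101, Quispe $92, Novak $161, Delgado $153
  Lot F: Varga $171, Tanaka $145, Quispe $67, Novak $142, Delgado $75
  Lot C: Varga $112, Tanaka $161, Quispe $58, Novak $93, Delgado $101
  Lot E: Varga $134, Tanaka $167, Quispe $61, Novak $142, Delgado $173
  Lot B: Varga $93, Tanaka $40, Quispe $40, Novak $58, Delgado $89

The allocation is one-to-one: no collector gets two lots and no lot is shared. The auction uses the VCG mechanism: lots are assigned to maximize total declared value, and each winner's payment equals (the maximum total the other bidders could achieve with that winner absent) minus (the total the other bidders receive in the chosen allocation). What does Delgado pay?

Efficient allocation: Varga→Lot F ($171), Tanaka→Lot C ($161), Quispe→Lot B ($40), Novak→Lot A ($161), Delgado→Lot E ($173); total welfare W = $706.
Delgado receives Lot E at value $173, so the others get W − 173 = $533.
Without Delgado: best allocation of the remaining 4 bidders over all 5 lots is Varga→Lot F ($171), Tanaka→Lot C ($161), Quispe→Lot A ($92), Novak→Lot E ($142), total $566.
VCG payment = (others' best without Delgado) − (others' welfare with Delgado) = 566 − 533 = $33.

Delgado pays $33.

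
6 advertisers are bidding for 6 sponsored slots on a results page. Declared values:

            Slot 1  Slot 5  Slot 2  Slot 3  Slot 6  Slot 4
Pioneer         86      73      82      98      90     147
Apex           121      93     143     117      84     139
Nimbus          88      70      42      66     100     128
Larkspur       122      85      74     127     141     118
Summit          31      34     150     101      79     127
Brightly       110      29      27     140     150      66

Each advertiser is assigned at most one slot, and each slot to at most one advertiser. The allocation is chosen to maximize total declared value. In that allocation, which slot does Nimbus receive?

Nimbus receives Slot 5.

This is the linear assignment problem.
Optimal: Pioneer→Slot 4 ($147), Apex→Slot 1 ($121), Nimbus→Slot 5 ($70), Larkspur→Slot 6 ($141), Summit→Slot 2 ($150), Brightly→Slot 3 ($140) — total 147+121+70+141+150+140 = $769.
Column-greedy (each slot in turn goes to its best remaining advertiser) gives $752, worse by 17.
Nimbus's own top slot is Slot 4 ($128), but forcing Nimbus→Slot 4 and reassigning the rest optimally gives only $753 — worse by 16.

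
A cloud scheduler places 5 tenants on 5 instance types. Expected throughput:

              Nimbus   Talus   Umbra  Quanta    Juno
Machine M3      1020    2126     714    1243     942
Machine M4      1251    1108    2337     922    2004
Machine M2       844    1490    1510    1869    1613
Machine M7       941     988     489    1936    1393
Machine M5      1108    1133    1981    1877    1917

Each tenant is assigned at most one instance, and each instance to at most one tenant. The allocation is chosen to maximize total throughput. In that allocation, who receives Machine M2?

Treat this as an assignment problem: match each tenant to one instance.
Optimal: Nimbus→Machine M7 (941 ops/s), Talus→Machine M3 (2126 ops/s), Umbra→Machine M4 (2337 ops/s), Quanta→Machine M2 (1869 ops/s), Juno→Machine M5 (1917 ops/s) — total 941+2126+2337+1869+1917 = 9190 ops/s.
Row-greedy (each tenant in turn takes its best remaining instance) gives 8907 ops/s, worse by 283.
Checked against all permutations: 9190 ops/s is optimal.
Quanta's own top instance is Machine M7 (1936 ops/s), but forcing Quanta→Machine M7 and reassigning the rest optimally gives only 9160 ops/s — worse by 30.

Quanta receives Machine M2.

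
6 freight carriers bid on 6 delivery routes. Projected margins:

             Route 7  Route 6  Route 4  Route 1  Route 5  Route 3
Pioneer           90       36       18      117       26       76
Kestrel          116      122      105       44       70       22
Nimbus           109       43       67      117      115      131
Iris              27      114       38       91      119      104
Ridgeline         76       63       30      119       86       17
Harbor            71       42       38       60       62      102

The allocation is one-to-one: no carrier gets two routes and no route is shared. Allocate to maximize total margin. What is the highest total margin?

Maximum total: $645k

This is a one-to-one assignment (maximum-weight bipartite matching).
Optimal: Pioneer→Route 7 ($90k), Kestrel→Route 4 ($105k), Nimbus→Route 5 ($115k), Iris→Route 6 ($114k), Ridgeline→Route 1 ($119k), Harbor→Route 3 ($102k) — total 90+105+115+114+119+102 = $645k.
Column-greedy (each route in turn goes to its best remaining carrier) gives $554k, worse by 91.
Swapping Pioneer↔Nimbus (Pioneer→Route 5 $26k, Nimbus→Route 7 $109k) loses 70.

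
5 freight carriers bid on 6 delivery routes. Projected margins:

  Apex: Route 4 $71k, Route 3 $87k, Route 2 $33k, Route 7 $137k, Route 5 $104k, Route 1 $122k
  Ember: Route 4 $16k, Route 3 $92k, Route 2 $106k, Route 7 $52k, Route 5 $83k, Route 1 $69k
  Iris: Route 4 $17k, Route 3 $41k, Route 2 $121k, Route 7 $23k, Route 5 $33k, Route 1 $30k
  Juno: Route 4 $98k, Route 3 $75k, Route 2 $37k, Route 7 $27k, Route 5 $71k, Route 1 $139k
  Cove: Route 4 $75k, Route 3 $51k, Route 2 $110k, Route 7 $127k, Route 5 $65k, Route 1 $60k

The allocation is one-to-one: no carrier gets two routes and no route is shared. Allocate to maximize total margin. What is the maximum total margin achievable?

Maximum total: $583k

Optimal: Apex→Route 5 ($104k), Ember→Route 3 ($92k), Iris→Route 2 ($121k), Juno→Route 1 ($139k), Cove→Route 7 ($127k) — total 104+92+121+139+127 = $583k.
Column-greedy (each route in turn goes to its best remaining carrier) gives $513k, worse by 70.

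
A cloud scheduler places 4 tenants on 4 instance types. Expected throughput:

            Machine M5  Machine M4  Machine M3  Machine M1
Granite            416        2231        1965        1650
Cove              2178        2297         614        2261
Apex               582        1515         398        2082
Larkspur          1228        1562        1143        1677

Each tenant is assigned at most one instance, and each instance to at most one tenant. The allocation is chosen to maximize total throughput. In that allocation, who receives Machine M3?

Optimal: Granite→Machine M3 (1965 ops/s), Cove→Machine M5 (2178 ops/s), Apex→Machine M1 (2082 ops/s), Larkspur→Machine M4 (1562 ops/s) — total 1965+2178+2082+1562 = 7787 ops/s.
Column-greedy (each instance in turn goes to its best remaining tenant) gives 7634 ops/s, worse by 153.
Next-best assignment: Granite→Machine M4, Cove→Machine M5, Apex→Machine M1, Larkspur→Machine M3 = 7634 ops/s.
Granite's own top instance is Machine M4 (2231 ops/s), but forcing Granite→Machine M4 and reassigning the rest optimally gives only 7634 ops/s — worse by 153.

Granite receives Machine M3.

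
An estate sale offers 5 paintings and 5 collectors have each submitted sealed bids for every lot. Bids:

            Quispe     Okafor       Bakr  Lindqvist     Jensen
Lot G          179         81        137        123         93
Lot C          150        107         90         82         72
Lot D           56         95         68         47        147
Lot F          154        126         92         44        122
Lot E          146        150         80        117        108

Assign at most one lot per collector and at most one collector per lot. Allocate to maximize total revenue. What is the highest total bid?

Max total: $677

This is a one-to-one assignment (maximum-weight bipartite matching).
Optimal: Quispe→Lot C ($150), Okafor→Lot F ($126), Bakr→Lot G ($137), Lindqvist→Lot E ($117), Jensen→Lot D ($147) — total 150+126+137+117+147 = $677.
Column-greedy (each lot in turn goes to its best remaining collector) gives $642, worse by 35.
Next-best assignment: Quispe→Lot F, Okafor→Lot E, Bakr→Lot G, Lindqvist→Lot C, Jensen→Lot D = $670.
Swapping Quispe↔Jensen (Quispe→Lot D $56, Jensen→Lot C $72) loses 169.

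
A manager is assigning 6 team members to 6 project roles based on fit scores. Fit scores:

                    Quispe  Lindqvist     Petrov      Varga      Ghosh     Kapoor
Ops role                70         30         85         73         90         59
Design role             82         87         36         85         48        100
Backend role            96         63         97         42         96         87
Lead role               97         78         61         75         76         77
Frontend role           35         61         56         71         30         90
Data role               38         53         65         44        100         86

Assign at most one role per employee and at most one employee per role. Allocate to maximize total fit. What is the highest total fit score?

Maximum total: 544 pts

Treat this as an assignment problem: match each employee to one role.
Optimal: Quispe→Lead role (97 pts), Lindqvist→Design role (87 pts), Petrov→Backend role (97 pts), Varga→Ops role (73 pts), Ghosh→Data role (100 pts), Kapoor→Frontend role (90 pts) — total 97+87+97+73+100+90 = 544 pts.
Column-greedy (each role in turn goes to its best remaining employee) gives 508 pts, worse by 36.
Swapping Quispe↔Petrov (Quispe→Backend role 96 pts, Petrov→Lead role 61 pts) loses 37.
No other one-to-one assignment exceeds 544 pts.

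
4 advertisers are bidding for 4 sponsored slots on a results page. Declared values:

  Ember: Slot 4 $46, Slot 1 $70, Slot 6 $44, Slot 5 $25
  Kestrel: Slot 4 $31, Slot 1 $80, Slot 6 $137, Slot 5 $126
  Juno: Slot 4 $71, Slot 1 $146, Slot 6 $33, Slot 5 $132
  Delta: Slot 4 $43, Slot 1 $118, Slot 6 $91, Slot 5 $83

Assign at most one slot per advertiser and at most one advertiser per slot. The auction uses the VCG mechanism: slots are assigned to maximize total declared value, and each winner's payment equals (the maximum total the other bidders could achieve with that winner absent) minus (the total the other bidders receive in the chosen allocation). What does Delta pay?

Delta pays $24.

Efficient allocation: Ember→Slot 4 ($46), Kestrel→Slot 6 ($137), Juno→Slot 5 ($132), Delta→Slot 1 ($118); total welfare W = $433.
Delta receives Slot 1 at value $118, so the others get W − 118 = $315.
Without Delta: best allocation of the remaining 3 bidders over all 4 slots is Ember→Slot 1 ($70), Kestrel→Slot 6 ($137), Juno→Slot 5 ($132), total $339.
VCG payment = (others' best without Delta) − (others' welfare with Delta) = 339 − 315 = $24.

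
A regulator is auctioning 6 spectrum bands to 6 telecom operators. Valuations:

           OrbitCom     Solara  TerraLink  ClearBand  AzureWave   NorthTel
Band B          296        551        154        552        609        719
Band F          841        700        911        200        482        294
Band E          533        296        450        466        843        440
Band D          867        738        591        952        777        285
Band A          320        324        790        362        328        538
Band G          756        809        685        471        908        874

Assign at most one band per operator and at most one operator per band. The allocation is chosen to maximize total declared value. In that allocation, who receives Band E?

Optimal: OrbitCom→Band F ($841M), Solara→Band G ($809M), TerraLink→Band A ($790M), ClearBand→Band D ($952M), AzureWave→Band E ($843M), NorthTel→Band B ($719M) — total 841+809+790+952+843+719 = $4954M.
Row-greedy (each operator in turn takes its best remaining band) gives $4520M, worse by 434.
AzureWave's own top band is Band G ($908M), but forcing AzureWave→Band G and reassigning the rest optimally gives only $4602M — worse by 352.

AzureWave receives Band E.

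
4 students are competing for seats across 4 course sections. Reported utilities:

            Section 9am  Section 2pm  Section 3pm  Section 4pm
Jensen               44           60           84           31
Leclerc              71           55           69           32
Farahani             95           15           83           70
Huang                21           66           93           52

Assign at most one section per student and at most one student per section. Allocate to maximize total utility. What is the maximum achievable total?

Max total: 294 points

Optimal: Jensen→Section 2pm (60 points), Leclerc→Section 9am (71 points), Farahani→Section 4pm (70 points), Huang→Section 3pm (93 points) — total 60+71+70+93 = 294 points.
Row-greedy (each student in turn takes its best remaining section) gives 291 points, worse by 3.
No other one-to-one assignment exceeds 294 points.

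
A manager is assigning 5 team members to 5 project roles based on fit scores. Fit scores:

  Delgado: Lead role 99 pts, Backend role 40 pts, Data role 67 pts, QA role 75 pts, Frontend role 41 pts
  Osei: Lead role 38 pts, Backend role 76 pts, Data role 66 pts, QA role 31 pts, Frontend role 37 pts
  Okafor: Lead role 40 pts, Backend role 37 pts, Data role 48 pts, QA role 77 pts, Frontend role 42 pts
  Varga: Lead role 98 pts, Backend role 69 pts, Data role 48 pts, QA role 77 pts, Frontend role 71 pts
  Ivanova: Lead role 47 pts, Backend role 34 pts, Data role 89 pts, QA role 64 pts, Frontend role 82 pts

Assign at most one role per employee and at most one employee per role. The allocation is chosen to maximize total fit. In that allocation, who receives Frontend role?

Optimal: Delgado→Lead role (99 pts), Osei→Backend role (76 pts), Okafor→QA role (77 pts), Varga→Frontend role (71 pts), Ivanova→Data role (89 pts) — total 99+76+77+71+89 = 412 pts.
Next-best assignment: Delgado→Data role, Osei→Backend role, Okafor→QA role, Varga→Lead role, Ivanova→Frontend role = 400 pts.
Swapping Varga↔Osei (Varga→Backend role 69 pts, Osei→Frontend role 37 pts) loses 41.
No other one-to-one assignment exceeds 412 pts.
Varga's own top role is Lead role (98 pts), but forcing Varga→Lead role and reassigning the rest optimally gives only 400 pts — worse by 12.

Varga receives Frontend role.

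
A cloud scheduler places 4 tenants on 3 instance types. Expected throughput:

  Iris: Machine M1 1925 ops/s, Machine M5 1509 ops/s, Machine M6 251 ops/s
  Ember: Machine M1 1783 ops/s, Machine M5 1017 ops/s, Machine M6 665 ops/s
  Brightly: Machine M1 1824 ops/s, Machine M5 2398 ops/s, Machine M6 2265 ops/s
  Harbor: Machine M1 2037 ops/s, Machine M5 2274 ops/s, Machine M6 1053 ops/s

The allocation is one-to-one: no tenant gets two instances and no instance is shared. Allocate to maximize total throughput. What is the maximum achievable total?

Maximum total: 6464 ops/s

Treat this as an assignment problem: match each tenant to one instance.
Optimal: Iris→Machine M1 (1925 ops/s), Harbor→Machine M5 (2274 ops/s), Brightly→Machine M6 (2265 ops/s) — total 1925+2274+2265 = 6464 ops/s.
Row-greedy (each tenant in turn takes its best remaining instance) gives 5207 ops/s, worse by 1257.
No other one-to-one assignment exceeds 6464 ops/s.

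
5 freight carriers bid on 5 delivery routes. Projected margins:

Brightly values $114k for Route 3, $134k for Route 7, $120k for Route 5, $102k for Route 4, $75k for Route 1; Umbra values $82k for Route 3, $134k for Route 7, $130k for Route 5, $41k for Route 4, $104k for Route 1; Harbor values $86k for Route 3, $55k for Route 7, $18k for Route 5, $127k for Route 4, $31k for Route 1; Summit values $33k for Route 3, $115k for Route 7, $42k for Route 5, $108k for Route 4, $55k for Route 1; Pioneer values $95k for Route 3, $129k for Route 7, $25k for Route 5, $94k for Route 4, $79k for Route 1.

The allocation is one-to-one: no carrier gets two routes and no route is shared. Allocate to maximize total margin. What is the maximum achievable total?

Maximum total: $565k

Optimal: Brightly→Route 3 ($114k), Umbra→Route 5 ($130k), Harbor→Route 4 ($127k), Summit→Route 7 ($115k), Pioneer→Route 1 ($79k) — total 114+130+127+115+79 = $565k.
Column-greedy (each route in turn goes to its best remaining carrier) gives $496k, worse by 69.
Every other assignment is strictly worse.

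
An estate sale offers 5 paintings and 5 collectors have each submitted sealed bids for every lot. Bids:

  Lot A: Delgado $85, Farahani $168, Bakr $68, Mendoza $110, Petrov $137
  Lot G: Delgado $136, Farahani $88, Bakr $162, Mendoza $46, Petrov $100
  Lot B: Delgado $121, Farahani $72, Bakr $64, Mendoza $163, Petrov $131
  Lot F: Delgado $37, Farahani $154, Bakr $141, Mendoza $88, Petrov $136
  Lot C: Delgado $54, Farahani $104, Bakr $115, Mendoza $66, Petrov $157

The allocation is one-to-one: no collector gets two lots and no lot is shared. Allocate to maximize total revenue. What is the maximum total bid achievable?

Maximum total: $765

This is a one-to-one assignment (maximum-weight bipartite matching).
Optimal: Delgado→Lot G ($136), Farahani→Lot A ($168), Bakr→Lot F ($141), Mendoza→Lot B ($163), Petrov→Lot C ($157) — total 136+168+141+163+157 = $765.
Column-greedy (each lot in turn goes to its best remaining collector) gives $683, worse by 82.
Next-best assignment: Delgado→Lot A, Farahani→Lot F, Bakr→Lot G, Mendoza→Lot B, Petrov→Lot C = $721.
Every other assignment is strictly worse.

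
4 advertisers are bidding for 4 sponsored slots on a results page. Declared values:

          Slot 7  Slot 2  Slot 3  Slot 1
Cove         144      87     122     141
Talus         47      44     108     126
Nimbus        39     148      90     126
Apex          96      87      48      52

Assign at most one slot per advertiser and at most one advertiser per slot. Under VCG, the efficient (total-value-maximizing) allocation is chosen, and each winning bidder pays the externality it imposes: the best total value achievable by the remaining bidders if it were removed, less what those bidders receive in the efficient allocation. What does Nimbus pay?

Nimbus pays $12.

Efficient allocation: Cove→Slot 1 ($141), Talus→Slot 3 ($108), Nimbus→Slot 2 ($148), Apex→Slot 7 ($96); total welfare W = $493.
Nimbus receives Slot 2 at value $148, so the others get W − 148 = $345.
Without Nimbus: best allocation of the remaining 3 bidders over all 4 slots is Cove→Slot 7 ($144), Talus→Slot 1 ($126), Apex→Slot 2 ($87), total $357.
VCG payment = (others' best without Nimbus) − (others' welfare with Nimbus) = 357 − 345 = $12.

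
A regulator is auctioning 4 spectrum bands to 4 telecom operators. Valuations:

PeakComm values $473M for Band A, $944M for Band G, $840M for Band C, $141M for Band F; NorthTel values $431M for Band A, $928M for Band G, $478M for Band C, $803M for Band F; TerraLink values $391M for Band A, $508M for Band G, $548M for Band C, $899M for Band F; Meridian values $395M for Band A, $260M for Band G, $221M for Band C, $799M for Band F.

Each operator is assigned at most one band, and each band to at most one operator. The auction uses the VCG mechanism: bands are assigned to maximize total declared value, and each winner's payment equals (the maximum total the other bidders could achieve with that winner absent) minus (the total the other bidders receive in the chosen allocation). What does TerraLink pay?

Efficient allocation: PeakComm→Band C ($840M), NorthTel→Band G ($928M), TerraLink→Band F ($899M), Meridian→Band A ($395M); total welfare W = $3062M.
TerraLink receives Band F at value $899M, so the others get W − 899 = $2163M.
Without TerraLink: best allocation of the remaining 3 bidders over all 4 bands is PeakComm→Band C ($840M), NorthTel→Band G ($928M), Meridian→Band F ($799M), total $2567M.
VCG payment = (others' best without TerraLink) − (others' welfare with TerraLink) = 2567 − 2163 = $404M.

TerraLink pays $404M.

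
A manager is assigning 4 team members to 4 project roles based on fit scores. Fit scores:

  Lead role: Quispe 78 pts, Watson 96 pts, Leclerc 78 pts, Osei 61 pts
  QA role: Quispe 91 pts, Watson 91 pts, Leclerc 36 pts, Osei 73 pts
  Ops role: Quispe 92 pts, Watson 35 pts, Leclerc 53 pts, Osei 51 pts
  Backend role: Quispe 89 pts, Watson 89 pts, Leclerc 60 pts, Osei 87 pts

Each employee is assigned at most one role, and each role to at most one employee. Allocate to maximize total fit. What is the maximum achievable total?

Treat this as an assignment problem: match each employee to one role.
Optimal: Quispe→Ops role (92 pts), Watson→QA role (91 pts), Leclerc→Lead role (78 pts), Osei→Backend role (87 pts) — total 92+91+78+87 = 348 pts.
Max-entry greedy (repeatedly take the single best remaining cell) gives 311 pts, worse by 37.
Swapping Leclerc↔Watson (Leclerc→QA role 36 pts, Watson→Lead role 96 pts) loses 37.

Maximum total: 348 pts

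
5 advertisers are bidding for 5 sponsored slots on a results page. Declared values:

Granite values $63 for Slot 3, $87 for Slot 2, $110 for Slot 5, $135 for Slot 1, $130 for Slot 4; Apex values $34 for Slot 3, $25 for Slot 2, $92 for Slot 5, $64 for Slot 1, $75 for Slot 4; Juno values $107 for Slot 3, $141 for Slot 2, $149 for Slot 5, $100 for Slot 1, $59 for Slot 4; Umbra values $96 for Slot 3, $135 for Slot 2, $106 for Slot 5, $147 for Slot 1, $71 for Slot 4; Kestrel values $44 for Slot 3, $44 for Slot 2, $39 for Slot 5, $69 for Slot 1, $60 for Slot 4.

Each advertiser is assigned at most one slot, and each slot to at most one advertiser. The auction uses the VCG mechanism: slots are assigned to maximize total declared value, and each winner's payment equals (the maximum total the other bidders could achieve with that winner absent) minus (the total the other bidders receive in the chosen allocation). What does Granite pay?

Efficient allocation: Granite→Slot 4 ($130), Apex→Slot 5 ($92), Juno→Slot 2 ($141), Umbra→Slot 1 ($147), Kestrel→Slot 3 ($44); total welfare W = $554.
Granite receives Slot 4 at value $130, so the others get W − 130 = $424.
Without Granite: best allocation of the remaining 4 bidders over all 5 slots is Apex→Slot 5 ($92), Juno→Slot 2 ($141), Umbra→Slot 1 ($147), Kestrel→Slot 4 ($60), total $440.
VCG payment = (others' best without Granite) − (others' welfare with Granite) = 440 − 424 = $16.

Granite pays $16.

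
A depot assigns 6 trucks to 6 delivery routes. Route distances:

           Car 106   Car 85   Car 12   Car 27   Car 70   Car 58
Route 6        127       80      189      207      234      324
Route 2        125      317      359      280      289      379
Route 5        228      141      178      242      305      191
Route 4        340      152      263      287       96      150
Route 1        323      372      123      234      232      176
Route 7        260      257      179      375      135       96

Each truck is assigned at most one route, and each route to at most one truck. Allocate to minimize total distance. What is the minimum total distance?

Minimum total: 762 km

Treat this as an assignment problem: match each truck to one route.
Optimal: Car 106→Route 2 (125 km), Car 85→Route 6 (80 km), Car 12→Route 1 (123 km), Car 27→Route 5 (242 km), Car 70→Route 4 (96 km), Car 58→Route 7 (96 km) — total 125+80+123+242+96+96 = 762 km.
Column-greedy (each route in turn goes to its cheapest remaining truck) gives 1030 km, worse by 268.
Next-best assignment: Car 106→Route 2, Car 85→Route 5, Car 12→Route 1, Car 27→Route 6, Car 70→Route 4, Car 58→Route 7 = 788 km.
Swapping Car 70↔Car 12 (Car 70→Route 1 232 km, Car 12→Route 4 263 km) adds 276.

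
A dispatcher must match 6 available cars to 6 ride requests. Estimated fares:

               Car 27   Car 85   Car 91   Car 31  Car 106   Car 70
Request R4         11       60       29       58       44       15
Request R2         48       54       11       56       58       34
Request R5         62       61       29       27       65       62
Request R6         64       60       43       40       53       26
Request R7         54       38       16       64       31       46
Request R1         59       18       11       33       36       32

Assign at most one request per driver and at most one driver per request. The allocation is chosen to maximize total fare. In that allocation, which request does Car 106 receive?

This is the linear assignment problem.
Optimal: Car 27→Request R1 ($59), Car 85→Request R4 ($60), Car 91→Request R6 ($43), Car 31→Request R7 ($64), Car 106→Request R2 ($58), Car 70→Request R5 ($62) — total 59+60+43+64+58+62 = $346.
Row-greedy (each driver in turn takes its best remaining request) gives $308, worse by 38.
Car 106's own top request is Request R5 ($65), but forcing Car 106→Request R5 and reassigning the rest optimally gives only $329 — worse by 17.

Car 106 receives Request R2.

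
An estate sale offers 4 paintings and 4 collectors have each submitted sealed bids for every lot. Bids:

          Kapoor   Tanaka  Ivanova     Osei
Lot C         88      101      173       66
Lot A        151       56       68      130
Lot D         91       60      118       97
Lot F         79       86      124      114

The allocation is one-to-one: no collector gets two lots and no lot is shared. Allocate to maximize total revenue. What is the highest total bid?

Max total: $507

This is the linear assignment problem.
Optimal: Kapoor→Lot A ($151), Tanaka→Lot F ($86), Ivanova→Lot C ($173), Osei→Lot D ($97) — total 151+86+173+97 = $507.
Max-entry greedy (repeatedly take the single best remaining cell) gives $498, worse by 9.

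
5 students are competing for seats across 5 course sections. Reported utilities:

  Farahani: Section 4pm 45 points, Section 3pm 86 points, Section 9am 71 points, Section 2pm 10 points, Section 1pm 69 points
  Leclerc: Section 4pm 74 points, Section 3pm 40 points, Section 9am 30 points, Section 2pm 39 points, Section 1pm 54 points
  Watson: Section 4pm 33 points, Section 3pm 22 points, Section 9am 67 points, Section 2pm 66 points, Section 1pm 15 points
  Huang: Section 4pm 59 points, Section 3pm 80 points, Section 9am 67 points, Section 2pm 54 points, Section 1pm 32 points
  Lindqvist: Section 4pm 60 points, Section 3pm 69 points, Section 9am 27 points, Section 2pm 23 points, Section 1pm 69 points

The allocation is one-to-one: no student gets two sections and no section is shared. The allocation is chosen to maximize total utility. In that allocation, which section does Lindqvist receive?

Lindqvist receives Section 1pm.

Optimal: Farahani→Section 3pm (86 points), Leclerc→Section 4pm (74 points), Watson→Section 2pm (66 points), Huang→Section 9am (67 points), Lindqvist→Section 1pm (69 points) — total 86+74+66+67+69 = 362 points.
Max-entry greedy (repeatedly take the single best remaining cell) gives 350 points, worse by 12.
Next-best assignment: Farahani→Section 9am, Leclerc→Section 4pm, Watson→Section 2pm, Huang→Section 3pm, Lindqvist→Section 1pm = 360 points.
Lindqvist's own top section is Section 3pm (69 points), but forcing Lindqvist→Section 3pm and reassigning the rest optimally gives only 345 points — worse by 17.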